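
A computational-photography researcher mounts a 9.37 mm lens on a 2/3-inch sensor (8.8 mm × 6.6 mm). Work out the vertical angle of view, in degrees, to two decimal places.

38.80°

Angle of view α = 2·arctan(h/2f) with h = 6.6 mm and f = 9.37 mm.
h/2f = 0.35219; arctan(0.35219) ≈ 19.4016°, so α ≈ 38.8033°.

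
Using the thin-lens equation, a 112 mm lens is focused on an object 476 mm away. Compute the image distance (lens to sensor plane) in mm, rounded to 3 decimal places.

1/dᵢ = 1/f − 1/dₒ = 1/112 − 1/476 = 0.0068277 mm⁻¹.
dᵢ = 1/0.0068277 ≈ 146.4615 mm.

146.462 mm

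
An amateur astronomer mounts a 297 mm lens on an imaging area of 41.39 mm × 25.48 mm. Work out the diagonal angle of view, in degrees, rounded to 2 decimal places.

9.36°

Sensor diagonal = √(41.39² + 25.48²) = √2362.3625 ≈ 48.6041 mm.
Angle of view α = 2·arctan(d/2f) with d = 48.6041 mm and f = 297 mm.
d/2f = 0.08183; arctan(0.08183) ≈ 4.6778°, so α ≈ 9.3556°.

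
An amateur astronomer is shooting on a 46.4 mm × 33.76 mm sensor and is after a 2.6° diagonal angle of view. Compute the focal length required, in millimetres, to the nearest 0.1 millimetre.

Sensor diagonal = √(46.4² + 33.76²) = √3292.6976 ≈ 57.3820 mm.
From α = 2·arctan(d/2f) we get f = d / (2·tan(α/2)).
With d = 57.3820 mm and α/2 = 1.3°, tan(α/2) ≈ 0.02269, so f ≈ 57.3820 / 0.04539 ≈ 1264.3016 mm.

1264.3 mm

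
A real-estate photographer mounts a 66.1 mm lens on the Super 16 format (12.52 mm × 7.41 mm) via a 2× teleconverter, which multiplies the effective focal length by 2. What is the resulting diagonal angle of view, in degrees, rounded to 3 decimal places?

6.299°

Effective focal length f = 66.1 × 2 = 132.2 mm.
Sensor diagonal = √(12.52² + 7.41²) = √211.6585 ≈ 14.5485 mm.
α = 2·arctan(14.548 / (2 × 132.2)) = 2·arctan(0.05502) ≈ 6.2990°.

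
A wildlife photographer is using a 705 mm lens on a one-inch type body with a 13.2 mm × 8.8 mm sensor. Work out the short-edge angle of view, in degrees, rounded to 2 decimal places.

Angle of view α = 2·arctan(h/2f) with h = 8.8 mm and f = 705 mm.
h/2f = 0.00624; arctan(0.00624) ≈ 0.3576°, so α ≈ 0.7152°.

0.72°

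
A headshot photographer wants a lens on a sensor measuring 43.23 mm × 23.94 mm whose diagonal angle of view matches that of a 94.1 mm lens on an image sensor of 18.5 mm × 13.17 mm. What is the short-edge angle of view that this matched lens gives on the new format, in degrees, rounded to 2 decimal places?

6.69°

Sensor diagonal = √(18.5² + 13.17²) = √515.6989 ≈ 22.7090 mm.
Sensor diagonal = √(43.23² + 23.94²) = √2441.9565 ≈ 49.4162 mm.
Equal diagonal AOV ⇒ f₂ = f₁ · 49.4162/22.7090 = 94.1 × 2.17606 ≈ 204.7672 mm.
Short-edge AOV on the new format = 2·arctan(23.94 / (2 × 204.7672)) = 2·arctan(0.05846) ≈ 6.6910°.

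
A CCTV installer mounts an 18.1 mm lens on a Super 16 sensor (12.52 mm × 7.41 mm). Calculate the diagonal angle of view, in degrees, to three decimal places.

43.790°

Sensor diagonal = √(12.52² + 7.41²) = √211.6585 ≈ 14.5485 mm.
Angle of view α = 2·arctan(d/2f) with d = 14.5485 mm and f = 18.1 mm.
d/2f = 0.40189; arctan(0.40189) ≈ 21.8948°, so α ≈ 43.7896°.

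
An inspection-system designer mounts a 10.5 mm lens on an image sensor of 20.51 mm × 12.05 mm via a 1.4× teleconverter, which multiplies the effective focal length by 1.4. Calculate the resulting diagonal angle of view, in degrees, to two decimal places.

Effective focal length f = 10.5 × 1.4 = 14.7 mm.
Sensor diagonal = √(20.51² + 12.05²) = √565.8626 ≈ 23.7879 mm.
α = 2·arctan(23.788 / (2 × 14.7)) = 2·arctan(0.80911) ≈ 77.9534°.

77.95°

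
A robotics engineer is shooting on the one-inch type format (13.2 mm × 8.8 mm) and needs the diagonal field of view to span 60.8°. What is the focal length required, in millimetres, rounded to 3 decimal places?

13.520 mm

Sensor diagonal = √(13.2² + 8.8²) = √251.6800 ≈ 15.8644 mm.
From α = 2·arctan(d/2f) we get f = d / (2·tan(α/2)).
With d = 15.8644 mm and α/2 = 30.4°, tan(α/2) ≈ 0.58670, so f ≈ 15.8644 / 1.17339 ≈ 13.5201 mm.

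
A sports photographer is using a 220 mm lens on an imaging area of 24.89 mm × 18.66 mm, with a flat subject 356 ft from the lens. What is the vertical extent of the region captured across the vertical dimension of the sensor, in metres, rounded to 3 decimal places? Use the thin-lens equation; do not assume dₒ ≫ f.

dₒ: 356 ft × 304.8 mm/ft = 108508.80 mm.
Similar triangles through the lens centre give W/dₒ = h/dᵢ; with 1/f = 1/dₒ + 1/dᵢ this gives W = h·(dₒ − f)/f.
W = 18.66 mm × (108509 − 220) / 220 = 18.66 × 492.2218 ≈ 9184.859 mm = 9.18486 m.

9.185 m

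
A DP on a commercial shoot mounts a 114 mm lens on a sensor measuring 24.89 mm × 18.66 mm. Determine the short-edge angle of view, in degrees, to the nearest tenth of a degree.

9.4°

Angle of view α = 2·arctan(h/2f) with h = 18.66 mm and f = 114 mm.
h/2f = 0.08184; arctan(0.08184) ≈ 4.6788°, so α ≈ 9.3576°.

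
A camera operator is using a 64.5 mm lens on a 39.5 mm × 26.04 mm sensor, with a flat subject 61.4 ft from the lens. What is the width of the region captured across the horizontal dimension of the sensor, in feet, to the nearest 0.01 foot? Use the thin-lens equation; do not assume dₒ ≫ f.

dₒ: 61.4 ft × 304.8 mm/ft = 18714.72 mm.
Similar triangles through the lens centre give W/dₒ = w/dᵢ; with 1/f = 1/dₒ + 1/dᵢ this gives W = w·(dₒ − f)/f.
W = 39.5 mm × (18714.7 − 64.5) / 64.5 = 39.5 × 289.1507 ≈ 11421.452 mm = 11421.452/304.8 ft = 37.472 ft.

37.47 ft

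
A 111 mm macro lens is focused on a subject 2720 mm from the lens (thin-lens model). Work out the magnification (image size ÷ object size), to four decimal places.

Thin lens: 1/f = 1/dₒ + 1/dᵢ → 1/dᵢ = 1/111 − 1/2720 = 0.0086414 mm⁻¹, so dᵢ ≈ 115.7225 mm.
Magnification m = dᵢ/dₒ = 115.7225/2720 ≈ 0.04255.

0.0425×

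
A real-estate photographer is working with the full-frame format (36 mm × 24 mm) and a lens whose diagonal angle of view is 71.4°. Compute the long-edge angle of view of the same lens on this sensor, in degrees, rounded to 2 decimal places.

Sensor diagonal = √(36² + 24²) = √1872.0000 ≈ 43.2666 mm.
From the diagonal AOV: f = 43.2666 / (2·tan(35.7°)) = 43.2666 / 1.43715 ≈ 30.1059 mm.
Long-edge AOV = 2·arctan(36 / (2 × 30.1059)) = 2·arctan(0.59789) ≈ 61.7495°.

61.75°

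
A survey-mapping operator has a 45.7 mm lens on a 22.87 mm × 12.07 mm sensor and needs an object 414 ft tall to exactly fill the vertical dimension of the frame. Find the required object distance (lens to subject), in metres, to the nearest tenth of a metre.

W: 414 ft × 304.8 mm/ft = 126187.20 mm.
Magnification m = h/W = dᵢ/dₒ; combined with 1/f = 1/dₒ + 1/dᵢ this gives dₒ = f·(1 + W/h).
dₒ = 45.7 mm × (1 + 126187/12.07) = 45.7 × 10455.6144 ≈ 477821.579 mm = 477.822 m.

477.8 m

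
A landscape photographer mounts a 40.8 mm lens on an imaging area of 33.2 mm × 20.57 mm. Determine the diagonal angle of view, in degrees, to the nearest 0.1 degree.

Sensor diagonal = √(33.2² + 20.57²) = √1525.3649 ≈ 39.0559 mm.
Angle of view α = 2·arctan(d/2f) with d = 39.0559 mm and f = 40.8 mm.
d/2f = 0.47863; arctan(0.47863) ≈ 25.5770°, so α ≈ 51.1540°.

51.2°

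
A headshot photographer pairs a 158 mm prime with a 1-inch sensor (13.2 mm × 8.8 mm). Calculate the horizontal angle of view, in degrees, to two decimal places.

4.78°

Angle of view α = 2·arctan(w/2f) with w = 13.2 mm and f = 158 mm.
w/2f = 0.04177; arctan(0.04177) ≈ 2.3920°, so α ≈ 4.7840°.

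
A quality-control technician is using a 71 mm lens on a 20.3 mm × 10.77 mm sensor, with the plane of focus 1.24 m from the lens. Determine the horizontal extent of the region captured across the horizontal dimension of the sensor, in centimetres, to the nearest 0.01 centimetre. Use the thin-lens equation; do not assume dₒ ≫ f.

33.42 cm

dₒ: 1.24 m = 1240 mm.
Similar triangles through the lens centre give W/dₒ = w/dᵢ; with 1/f = 1/dₒ + 1/dᵢ this gives W = w·(dₒ − f)/f.
W = 20.3 mm × (1240 − 71) / 71 = 20.3 × 16.4648 ≈ 334.235 mm = 33.4235 cm.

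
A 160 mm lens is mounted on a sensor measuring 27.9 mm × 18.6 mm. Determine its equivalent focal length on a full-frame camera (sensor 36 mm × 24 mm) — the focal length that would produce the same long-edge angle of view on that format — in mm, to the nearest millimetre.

206 mm

Equal angle of view means equal width/f ratio, so f₂ = f₁ · (width₂/width₁) = 160 × 36/27.9.
f₂ = 160 × 1.29032 ≈ 206.452 mm.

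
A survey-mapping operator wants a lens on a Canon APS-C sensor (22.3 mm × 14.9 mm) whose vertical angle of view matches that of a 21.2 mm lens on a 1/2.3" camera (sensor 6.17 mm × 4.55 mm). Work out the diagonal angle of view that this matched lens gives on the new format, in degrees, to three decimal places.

Equal vertical AOV ⇒ f₂ = f₁ · 14.9/4.55 = 21.2 × 3.27473 ≈ 69.4242 mm.
Sensor diagonal = √(22.3² + 14.9²) = √719.3000 ≈ 26.8198 mm.
Diagonal AOV on the new format = 2·arctan(26.8198 / (2 × 69.4242)) = 2·arctan(0.19316) ≈ 21.8651°.

21.865°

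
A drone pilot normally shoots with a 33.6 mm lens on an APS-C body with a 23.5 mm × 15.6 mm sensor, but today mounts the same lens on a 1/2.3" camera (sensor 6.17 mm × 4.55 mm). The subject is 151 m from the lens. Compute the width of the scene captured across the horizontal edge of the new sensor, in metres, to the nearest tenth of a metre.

27.7 m

The focal length stays 33.6 mm; the relevant sensor dimension is now w = 6.17 mm. Object distance dₒ = 151 m = 151000 mm.
Thin-lens field width W = w·(dₒ − f)/f = 6.17 × (151000 − 33.6)/33.6 ≈ 27722.104 mm = 27.7221 m.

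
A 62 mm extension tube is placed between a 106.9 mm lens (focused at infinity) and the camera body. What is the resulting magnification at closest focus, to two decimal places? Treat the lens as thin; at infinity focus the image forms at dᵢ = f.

The tube moves the image plane from f to f + e, so dᵢ = 106.9 + 62 = 168.9 mm. Focus is achieved when 1/f = 1/dₒ + 1/dᵢ, giving dₒ = 1/(1/f − 1/(f+e)).
Magnification m = dᵢ/dₒ = (f+e)·(1/f − 1/(f+e)) = e/f = 62/106.9 ≈ 0.5800.

0.58×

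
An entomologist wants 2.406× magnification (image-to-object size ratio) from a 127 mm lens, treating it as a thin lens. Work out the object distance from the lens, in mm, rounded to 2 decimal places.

179.78 mm

With m = dᵢ/dₒ and 1/f = 1/dₒ + 1/dᵢ, substituting dᵢ = m·dₒ gives 1/f = (1 + 1/m)/dₒ, hence dₒ = f·(1 + 1/m).
dₒ = 127 × (1 + 1/2.406) = 127 × 1.41563 ≈ 179.785 mm.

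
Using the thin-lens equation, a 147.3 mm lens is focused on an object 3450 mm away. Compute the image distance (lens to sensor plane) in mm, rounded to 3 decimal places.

1/dᵢ = 1/f − 1/dₒ = 1/147.3 − 1/3450 = 0.0064990 mm⁻¹.
dᵢ = 1/0.0064990 ≈ 153.8696 mm.

153.870 mm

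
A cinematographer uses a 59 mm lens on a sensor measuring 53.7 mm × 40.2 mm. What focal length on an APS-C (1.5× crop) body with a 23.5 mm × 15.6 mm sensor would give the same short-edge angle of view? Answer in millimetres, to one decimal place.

22.9 mm

Equal angle of view means equal height/f ratio, so f₂ = f₁ · (height₂/height₁) = 59 × 15.6/40.2.
f₂ = 59 × 0.38806 ≈ 22.896 mm.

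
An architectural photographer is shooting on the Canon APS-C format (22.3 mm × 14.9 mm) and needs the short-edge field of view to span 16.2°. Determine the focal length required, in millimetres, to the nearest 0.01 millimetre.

From α = 2·arctan(h/2f) we get f = h / (2·tan(α/2)).
With h = 14.9 mm and α/2 = 8.1°, tan(α/2) ≈ 0.14232, so f ≈ 14.9 / 0.28464 ≈ 52.3464 mm.

52.35 mm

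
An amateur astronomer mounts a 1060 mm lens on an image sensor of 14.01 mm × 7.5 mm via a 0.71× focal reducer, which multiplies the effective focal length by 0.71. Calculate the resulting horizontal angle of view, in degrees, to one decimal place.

Effective focal length f = 1060 × 0.71 = 752.6 mm.
α = 2·arctan(14.01 / (2 × 752.6)) = 2·arctan(0.00931) ≈ 1.0666°.

1.1°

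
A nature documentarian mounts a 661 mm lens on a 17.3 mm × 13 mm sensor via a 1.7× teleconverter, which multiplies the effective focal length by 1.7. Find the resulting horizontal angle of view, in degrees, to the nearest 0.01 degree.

0.88°

Effective focal length f = 661 × 1.7 = 1123.7 mm.
α = 2·arctan(17.3 / (2 × 1123.7)) = 2·arctan(0.00770) ≈ 0.8821°.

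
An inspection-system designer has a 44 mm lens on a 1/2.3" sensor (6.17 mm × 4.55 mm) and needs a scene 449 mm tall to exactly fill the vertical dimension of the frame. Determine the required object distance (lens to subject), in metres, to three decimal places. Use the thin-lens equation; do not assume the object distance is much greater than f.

Magnification m = h/W = dᵢ/dₒ; combined with 1/f = 1/dₒ + 1/dᵢ this gives dₒ = f·(1 + W/h).
dₒ = 44 mm × (1 + 449/4.55) = 44 × 99.6813 ≈ 4385.978 mm = 4.38598 m.

4.386 m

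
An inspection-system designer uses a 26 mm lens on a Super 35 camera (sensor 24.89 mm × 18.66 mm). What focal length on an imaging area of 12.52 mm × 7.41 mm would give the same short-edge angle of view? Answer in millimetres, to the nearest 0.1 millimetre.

10.3 mm

Equal angle of view means equal height/f ratio, so f₂ = f₁ · (height₂/height₁) = 26 × 7.41/18.66.
f₂ = 26 × 0.39711 ≈ 10.325 mm.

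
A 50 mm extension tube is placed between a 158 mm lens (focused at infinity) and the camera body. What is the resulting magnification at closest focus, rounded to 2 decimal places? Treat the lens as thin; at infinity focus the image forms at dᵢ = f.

0.32×

The tube moves the image plane from f to f + e, so dᵢ = 158 + 50 = 208 mm. Focus is achieved when 1/f = 1/dₒ + 1/dᵢ, giving dₒ = 1/(1/f − 1/(f+e)).
Magnification m = dᵢ/dₒ = (f+e)·(1/f − 1/(f+e)) = e/f = 50/158 ≈ 0.3165.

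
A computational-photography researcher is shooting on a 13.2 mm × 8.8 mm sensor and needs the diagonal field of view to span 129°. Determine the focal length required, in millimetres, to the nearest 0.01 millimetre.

Sensor diagonal = √(13.2² + 8.8²) = √251.6800 ≈ 15.8644 mm.
From α = 2·arctan(d/2f) we get f = d / (2·tan(α/2)).
With d = 15.8644 mm and α/2 = 64.5°, tan(α/2) ≈ 2.09654, so f ≈ 15.8644 / 4.19309 ≈ 3.7835 mm.

3.78 mm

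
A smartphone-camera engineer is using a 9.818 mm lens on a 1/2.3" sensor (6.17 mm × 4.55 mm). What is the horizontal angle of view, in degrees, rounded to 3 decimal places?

34.887°

Angle of view α = 2·arctan(w/2f) with w = 6.17 mm and f = 9.818 mm.
w/2f = 0.31422; arctan(0.31422) ≈ 17.4437°, so α ≈ 34.8874°.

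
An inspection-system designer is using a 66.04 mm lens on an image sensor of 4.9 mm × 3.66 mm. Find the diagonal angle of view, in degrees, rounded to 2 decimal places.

5.30°

Sensor diagonal = √(4.9² + 3.66²) = √37.4056 ≈ 6.1160 mm.
Angle of view α = 2·arctan(d/2f) with d = 6.1160 mm and f = 66.04 mm.
d/2f = 0.04631; arctan(0.04631) ≈ 2.6512°, so α ≈ 5.3024°.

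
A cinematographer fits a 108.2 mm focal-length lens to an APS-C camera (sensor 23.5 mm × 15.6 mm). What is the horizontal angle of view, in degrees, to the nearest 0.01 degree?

12.40°

Angle of view α = 2·arctan(w/2f) with w = 23.5 mm and f = 108.2 mm.
w/2f = 0.10860; arctan(0.10860) ≈ 6.1978°, so α ≈ 12.3955°.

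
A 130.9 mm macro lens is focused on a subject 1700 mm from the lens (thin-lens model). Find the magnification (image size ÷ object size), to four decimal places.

0.0834×

Thin lens: 1/f = 1/dₒ + 1/dᵢ → 1/dᵢ = 1/130.9 − 1/1700 = 0.0070512 mm⁻¹, so dᵢ ≈ 141.8202 mm.
Magnification m = dᵢ/dₒ = 141.8202/1700 ≈ 0.08342.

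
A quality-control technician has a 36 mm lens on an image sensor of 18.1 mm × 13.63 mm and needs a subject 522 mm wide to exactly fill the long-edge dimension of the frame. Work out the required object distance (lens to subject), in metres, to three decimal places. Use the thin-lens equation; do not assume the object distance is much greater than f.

1.074 m

Magnification m = w/W = dᵢ/dₒ; combined with 1/f = 1/dₒ + 1/dᵢ this gives dₒ = f·(1 + W/w).
dₒ = 36 mm × (1 + 522/18.1) = 36 × 29.8398 ≈ 1074.232 mm = 1.07423 m.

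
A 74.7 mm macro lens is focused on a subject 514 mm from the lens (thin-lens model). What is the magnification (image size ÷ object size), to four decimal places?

Thin lens: 1/f = 1/dₒ + 1/dᵢ → 1/dᵢ = 1/74.7 − 1/514 = 0.0114414 mm⁻¹, so dᵢ ≈ 87.4022 mm.
Magnification m = dᵢ/dₒ = 87.4022/514 ≈ 0.17004.

0.1700×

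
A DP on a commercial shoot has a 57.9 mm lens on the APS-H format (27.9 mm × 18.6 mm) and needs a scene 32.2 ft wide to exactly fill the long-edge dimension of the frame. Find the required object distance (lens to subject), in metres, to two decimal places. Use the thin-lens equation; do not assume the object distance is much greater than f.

20.43 m

W: 32.2 ft × 304.8 mm/ft = 9814.56 mm.
Magnification m = w/W = dᵢ/dₒ; combined with 1/f = 1/dₒ + 1/dᵢ this gives dₒ = f·(1 + W/w).
dₒ = 57.9 mm × (1 + 9814.56/27.9) = 57.9 × 352.7763 ≈ 20425.750 mm = 20.4257 m.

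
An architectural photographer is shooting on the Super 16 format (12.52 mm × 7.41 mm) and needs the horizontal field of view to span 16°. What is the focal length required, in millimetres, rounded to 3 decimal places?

From α = 2·arctan(w/2f) we get f = w / (2·tan(α/2)).
With w = 12.52 mm and α/2 = 8°, tan(α/2) ≈ 0.14054, so f ≈ 12.52 / 0.28108 ≈ 44.5422 mm.

44.542 mm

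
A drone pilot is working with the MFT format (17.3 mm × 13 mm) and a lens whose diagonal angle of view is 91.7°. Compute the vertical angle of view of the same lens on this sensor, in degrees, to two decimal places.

63.50°

Sensor diagonal = √(17.3² + 13²) = √468.2900 ≈ 21.6400 mm.
From the diagonal AOV: f = 21.6400 / (2·tan(45.85°)) = 21.6400 / 2.06024 ≈ 10.5036 mm.
Vertical AOV = 2·arctan(13 / (2 × 10.5036)) = 2·arctan(0.61883) ≈ 63.5012°.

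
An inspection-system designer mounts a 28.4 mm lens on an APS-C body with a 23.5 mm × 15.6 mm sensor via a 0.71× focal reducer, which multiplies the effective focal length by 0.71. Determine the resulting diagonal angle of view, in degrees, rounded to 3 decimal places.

Effective focal length f = 28.4 × 0.71 = 20.164 mm.
Sensor diagonal = √(23.5² + 15.6²) = √795.6100 ≈ 28.2066 mm.
α = 2·arctan(28.207 / (2 × 20.164)) = 2·arctan(0.69943) ≈ 69.9401°.

69.940°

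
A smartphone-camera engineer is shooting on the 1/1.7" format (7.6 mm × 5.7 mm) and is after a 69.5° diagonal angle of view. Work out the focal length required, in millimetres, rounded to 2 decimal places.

Sensor diagonal = √(7.6² + 5.7²) = √90.2500 ≈ 9.5000 mm.
From α = 2·arctan(d/2f) we get f = d / (2·tan(α/2)).
With d = 9.5000 mm and α/2 = 34.75°, tan(α/2) ≈ 0.69372, so f ≈ 9.5000 / 1.38745 ≈ 6.8471 mm.

6.85 mm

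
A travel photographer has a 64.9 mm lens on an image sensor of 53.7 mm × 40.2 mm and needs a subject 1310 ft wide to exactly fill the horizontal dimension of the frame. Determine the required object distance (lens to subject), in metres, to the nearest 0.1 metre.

482.6 m

W: 1310 ft × 304.8 mm/ft = 399287.99 mm.
Magnification m = w/W = dᵢ/dₒ; combined with 1/f = 1/dₒ + 1/dᵢ this gives dₒ = f·(1 + W/w).
dₒ = 64.9 mm × (1 + 399288/53.7) = 64.9 × 7436.5305 ≈ 482630.829 mm = 482.631 m.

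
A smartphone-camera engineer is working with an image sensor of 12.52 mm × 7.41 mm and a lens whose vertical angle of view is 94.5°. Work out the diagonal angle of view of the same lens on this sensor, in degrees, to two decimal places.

129.58°

From the vertical AOV: f = 7.41 / (2·tan(47.25°)) = 7.41 / 2.16359 ≈ 3.4249 mm.
Sensor diagonal = √(12.52² + 7.41²) = √211.6585 ≈ 14.5485 mm.
Diagonal AOV = 2·arctan(14.5485 / (2 × 3.4249)) = 2·arctan(2.12395) ≈ 129.5759°.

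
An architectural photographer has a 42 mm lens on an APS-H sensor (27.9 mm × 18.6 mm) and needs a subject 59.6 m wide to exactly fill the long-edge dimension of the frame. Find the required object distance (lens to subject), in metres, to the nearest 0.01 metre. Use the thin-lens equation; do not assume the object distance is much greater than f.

89.76 m

W: 59.6 m = 59600 mm.
Magnification m = w/W = dᵢ/dₒ; combined with 1/f = 1/dₒ + 1/dᵢ this gives dₒ = f·(1 + W/w).
dₒ = 42 mm × (1 + 59600/27.9) = 42 × 2137.2007 ≈ 89762.430 mm = 89.7624 m.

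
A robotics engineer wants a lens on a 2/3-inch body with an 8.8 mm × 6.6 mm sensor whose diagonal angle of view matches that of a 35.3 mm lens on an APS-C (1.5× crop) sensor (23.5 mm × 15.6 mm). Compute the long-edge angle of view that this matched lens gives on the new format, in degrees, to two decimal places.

Sensor diagonal = √(23.5² + 15.6²) = √795.6100 ≈ 28.2066 mm.
Sensor diagonal = √(8.8² + 6.6²) = √121.0000 ≈ 11.0000 mm.
Equal diagonal AOV ⇒ f₂ = f₁ · 11.0000/28.2066 = 35.3 × 0.38998 ≈ 13.7663 mm.
Long-edge AOV on the new format = 2·arctan(8.8 / (2 × 13.7663)) = 2·arctan(0.31962) ≈ 35.4500°.

35.45°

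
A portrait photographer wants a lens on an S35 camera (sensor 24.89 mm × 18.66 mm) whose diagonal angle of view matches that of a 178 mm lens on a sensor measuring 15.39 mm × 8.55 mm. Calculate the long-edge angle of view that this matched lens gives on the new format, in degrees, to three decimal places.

4.532°

Sensor diagonal = √(15.39² + 8.55²) = √309.9546 ≈ 17.6055 mm.
Sensor diagonal = √(24.89² + 18.66²) = √967.7077 ≈ 31.1080 mm.
Equal diagonal AOV ⇒ f₂ = f₁ · 31.1080/17.6055 = 178 × 1.76695 ≈ 314.5162 mm.
Long-edge AOV on the new format = 2·arctan(24.89 / (2 × 314.5162)) = 2·arctan(0.03957) ≈ 4.5319°.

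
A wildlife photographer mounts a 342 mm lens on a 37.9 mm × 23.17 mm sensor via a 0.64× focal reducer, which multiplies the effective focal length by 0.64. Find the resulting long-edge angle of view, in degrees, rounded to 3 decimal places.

9.896°

Effective focal length f = 342 × 0.64 = 218.88 mm.
α = 2·arctan(37.9 / (2 × 218.88)) = 2·arctan(0.08658) ≈ 9.8963°.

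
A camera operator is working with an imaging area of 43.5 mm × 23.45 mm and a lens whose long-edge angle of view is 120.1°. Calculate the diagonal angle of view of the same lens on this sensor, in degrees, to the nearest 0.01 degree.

From the long-edge AOV: f = 43.5 / (2·tan(60.05°)) = 43.5 / 3.47109 ≈ 12.5321 mm.
Sensor diagonal = √(43.5² + 23.45²) = √2442.1525 ≈ 49.4181 mm.
Diagonal AOV = 2·arctan(49.4181 / (2 × 12.5321)) = 2·arctan(1.97167) ≈ 126.2131°.

126.21°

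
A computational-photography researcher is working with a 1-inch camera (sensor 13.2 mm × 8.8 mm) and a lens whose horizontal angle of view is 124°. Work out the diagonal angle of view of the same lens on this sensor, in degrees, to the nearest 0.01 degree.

132.27°

From the horizontal AOV: f = 13.2 / (2·tan(62°)) = 13.2 / 3.76145 ≈ 3.5093 mm.
Sensor diagonal = √(13.2² + 8.8²) = √251.6800 ≈ 15.8644 mm.
Diagonal AOV = 2·arctan(15.8644 / (2 × 3.5093)) = 2·arctan(2.26035) ≈ 132.2699°.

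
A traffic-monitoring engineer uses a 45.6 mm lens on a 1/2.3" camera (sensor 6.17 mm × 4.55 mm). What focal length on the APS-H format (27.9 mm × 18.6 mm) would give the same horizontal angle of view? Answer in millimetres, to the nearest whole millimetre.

Equal angle of view means equal width/f ratio, so f₂ = f₁ · (width₂/width₁) = 45.6 × 27.9/6.17.
f₂ = 45.6 × 4.52188 ≈ 206.198 mm.

206 mm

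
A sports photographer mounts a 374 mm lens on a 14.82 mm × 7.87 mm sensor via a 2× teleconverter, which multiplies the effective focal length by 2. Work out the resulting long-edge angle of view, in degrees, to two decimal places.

1.14°

Effective focal length f = 374 × 2 = 748 mm.
α = 2·arctan(14.82 / (2 × 748)) = 2·arctan(0.00991) ≈ 1.1352°.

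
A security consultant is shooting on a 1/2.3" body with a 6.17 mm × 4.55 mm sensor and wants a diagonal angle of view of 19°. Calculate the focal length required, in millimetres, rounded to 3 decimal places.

Sensor diagonal = √(6.17² + 4.55²) = √58.7714 ≈ 7.6663 mm.
From α = 2·arctan(d/2f) we get f = d / (2·tan(α/2)).
With d = 7.6663 mm and α/2 = 9.5°, tan(α/2) ≈ 0.16734, so f ≈ 7.6663 / 0.33469 ≈ 22.9059 mm.

22.906 mm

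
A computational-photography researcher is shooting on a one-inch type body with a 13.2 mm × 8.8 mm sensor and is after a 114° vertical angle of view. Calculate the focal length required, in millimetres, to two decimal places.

2.86 mm

From α = 2·arctan(h/2f) we get f = h / (2·tan(α/2)).
With h = 8.8 mm and α/2 = 57°, tan(α/2) ≈ 1.53986, so f ≈ 8.8 / 3.07973 ≈ 2.8574 mm.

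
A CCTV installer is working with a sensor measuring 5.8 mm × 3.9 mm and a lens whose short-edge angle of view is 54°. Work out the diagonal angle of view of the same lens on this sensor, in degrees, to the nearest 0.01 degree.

84.80°

From the short-edge AOV: f = 3.9 / (2·tan(27°)) = 3.9 / 1.01905 ≈ 3.8271 mm.
Sensor diagonal = √(5.8² + 3.9²) = √48.8500 ≈ 6.9893 mm.
Diagonal AOV = 2·arctan(6.9893 / (2 × 3.8271)) = 2·arctan(0.91313) ≈ 84.8004°.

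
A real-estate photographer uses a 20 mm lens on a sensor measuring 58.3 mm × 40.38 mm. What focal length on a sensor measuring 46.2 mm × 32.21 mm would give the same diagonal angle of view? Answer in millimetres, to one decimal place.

Sensor diagonal = √(58.3² + 40.38²) = √5029.4344 ≈ 70.9185 mm.
Sensor diagonal = √(46.2² + 32.21²) = √3171.9241 ≈ 56.3198 mm.
Equal angle of view means equal diagonal/f ratio, so f₂ = f₁ · (diagonal₂/diagonal₁) = 20 × 56.3198/70.9185.
f₂ = 20 × 0.79415 ≈ 15.883 mm.

15.9 mm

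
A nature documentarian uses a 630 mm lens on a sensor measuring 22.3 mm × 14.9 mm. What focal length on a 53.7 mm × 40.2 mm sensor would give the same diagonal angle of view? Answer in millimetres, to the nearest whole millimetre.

Sensor diagonal = √(22.3² + 14.9²) = √719.3000 ≈ 26.8198 mm.
Sensor diagonal = √(53.7² + 40.2²) = √4499.7300 ≈ 67.0800 mm.
Equal angle of view means equal diagonal/f ratio, so f₂ = f₁ · (diagonal₂/diagonal₁) = 630 × 67.0800/26.8198.
f₂ = 630 × 2.50114 ≈ 1575.719 mm.

1576 mm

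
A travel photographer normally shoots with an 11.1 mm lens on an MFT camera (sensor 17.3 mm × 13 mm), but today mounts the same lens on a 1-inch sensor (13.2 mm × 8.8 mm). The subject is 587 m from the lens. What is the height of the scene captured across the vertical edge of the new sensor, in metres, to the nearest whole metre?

The focal length stays 11.1 mm; the relevant sensor dimension is now h = 8.8 mm. Object distance dₒ = 587 m = 587000 mm.
Thin-lens field height W = h·(dₒ − f)/f = 8.8 × (587000 − 11.1)/11.1 ≈ 465360.569 mm = 465.361 m.

465 m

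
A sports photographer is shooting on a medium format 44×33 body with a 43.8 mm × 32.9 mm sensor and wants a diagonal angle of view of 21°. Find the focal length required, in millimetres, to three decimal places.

147.783 mm

Sensor diagonal = √(43.8² + 32.9²) = √3000.8500 ≈ 54.7800 mm.
From α = 2·arctan(d/2f) we get f = d / (2·tan(α/2)).
With d = 54.7800 mm and α/2 = 10.5°, tan(α/2) ≈ 0.18534, so f ≈ 54.7800 / 0.37068 ≈ 147.7833 mm.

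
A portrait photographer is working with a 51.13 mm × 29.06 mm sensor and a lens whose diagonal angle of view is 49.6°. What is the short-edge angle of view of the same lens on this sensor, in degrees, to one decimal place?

25.7°

Sensor diagonal = √(51.13² + 29.06²) = √3458.7605 ≈ 58.8112 mm.
From the diagonal AOV: f = 58.8112 / (2·tan(24.8°)) = 58.8112 / 0.92413 ≈ 63.6396 mm.
Short-edge AOV = 2·arctan(29.06 / (2 × 63.6396)) = 2·arctan(0.22832) ≈ 25.7223°.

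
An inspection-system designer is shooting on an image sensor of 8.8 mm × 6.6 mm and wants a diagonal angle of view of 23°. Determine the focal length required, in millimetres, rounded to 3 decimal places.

Sensor diagonal = √(8.8² + 6.6²) = √121.0000 ≈ 11.0000 mm.
From α = 2·arctan(d/2f) we get f = d / (2·tan(α/2)).
With d = 11.0000 mm and α/2 = 11.5°, tan(α/2) ≈ 0.20345, so f ≈ 11.0000 / 0.40690 ≈ 27.0334 mm.

27.033 mm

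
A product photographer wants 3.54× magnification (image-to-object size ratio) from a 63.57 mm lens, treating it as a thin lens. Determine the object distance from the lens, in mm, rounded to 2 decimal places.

With m = dᵢ/dₒ and 1/f = 1/dₒ + 1/dᵢ, substituting dᵢ = m·dₒ gives 1/f = (1 + 1/m)/dₒ, hence dₒ = f·(1 + 1/m).
dₒ = 63.57 × (1 + 1/3.54) = 63.57 × 1.28249 ≈ 81.528 mm.

81.53 mm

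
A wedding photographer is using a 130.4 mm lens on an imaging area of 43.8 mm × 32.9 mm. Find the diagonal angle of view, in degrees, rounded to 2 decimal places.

Sensor diagonal = √(43.8² + 32.9²) = √3000.8500 ≈ 54.7800 mm.
Angle of view α = 2·arctan(d/2f) with d = 54.7800 mm and f = 130.4 mm.
d/2f = 0.21005; arctan(0.21005) ≈ 11.8623°, so α ≈ 23.7246°.

23.72°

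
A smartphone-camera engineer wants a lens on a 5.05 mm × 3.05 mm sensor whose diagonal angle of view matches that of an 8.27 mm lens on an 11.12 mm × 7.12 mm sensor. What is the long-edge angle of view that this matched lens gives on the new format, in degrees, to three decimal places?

68.694°

Sensor diagonal = √(11.12² + 7.12²) = √174.3488 ≈ 13.2041 mm.
Sensor diagonal = √(5.05² + 3.05²) = √34.8050 ≈ 5.8996 mm.
Equal diagonal AOV ⇒ f₂ = f₁ · 5.8996/13.2041 = 8.27 × 0.44680 ≈ 3.6950 mm.
Long-edge AOV on the new format = 2·arctan(5.05 / (2 × 3.6950)) = 2·arctan(0.68335) ≈ 68.6937°.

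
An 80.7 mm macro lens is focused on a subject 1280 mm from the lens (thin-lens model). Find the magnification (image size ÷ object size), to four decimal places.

0.0673×

Thin lens: 1/f = 1/dₒ + 1/dᵢ → 1/dᵢ = 1/80.7 − 1/1280 = 0.0116103 mm⁻¹, so dᵢ ≈ 86.1302 mm.
Magnification m = dᵢ/dₒ = 86.1302/1280 ≈ 0.06729.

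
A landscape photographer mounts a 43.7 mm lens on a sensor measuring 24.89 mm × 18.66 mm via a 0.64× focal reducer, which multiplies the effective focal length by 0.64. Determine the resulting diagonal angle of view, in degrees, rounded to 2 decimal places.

58.16°

Effective focal length f = 43.7 × 0.64 = 27.968 mm.
Sensor diagonal = √(24.89² + 18.66²) = √967.7077 ≈ 31.1080 mm.
α = 2·arctan(31.108 / (2 × 27.968)) = 2·arctan(0.55614) ≈ 58.1600°.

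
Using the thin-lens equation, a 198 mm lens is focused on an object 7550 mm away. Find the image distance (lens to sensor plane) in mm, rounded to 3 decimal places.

1/dᵢ = 1/f − 1/dₒ = 1/198 − 1/7550 = 0.0049181 mm⁻¹.
dᵢ = 1/0.0049181 ≈ 203.3324 mm.

203.332 mm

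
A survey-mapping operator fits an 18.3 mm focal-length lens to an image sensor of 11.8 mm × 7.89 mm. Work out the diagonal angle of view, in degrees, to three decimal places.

42.396°

Sensor diagonal = √(11.8² + 7.89²) = √201.4921 ≈ 14.1948 mm.
Angle of view α = 2·arctan(d/2f) with d = 14.1948 mm and f = 18.3 mm.
d/2f = 0.38784; arctan(0.38784) ≈ 21.1981°, so α ≈ 42.3962°.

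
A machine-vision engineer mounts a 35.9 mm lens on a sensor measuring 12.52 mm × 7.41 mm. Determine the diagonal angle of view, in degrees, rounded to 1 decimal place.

22.9°

Sensor diagonal = √(12.52² + 7.41²) = √211.6585 ≈ 14.5485 mm.
Angle of view α = 2·arctan(d/2f) with d = 14.5485 mm and f = 35.9 mm.
d/2f = 0.20263; arctan(0.20263) ≈ 11.4545°, so α ≈ 22.9090°.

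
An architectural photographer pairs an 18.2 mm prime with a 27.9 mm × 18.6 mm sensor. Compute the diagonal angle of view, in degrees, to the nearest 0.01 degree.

85.30°

Sensor diagonal = √(27.9² + 18.6²) = √1124.3700 ≈ 33.5316 mm.
Angle of view α = 2·arctan(d/2f) with d = 33.5316 mm and f = 18.2 mm.
d/2f = 0.92120; arctan(0.92120) ≈ 42.6512°, so α ≈ 85.3025°.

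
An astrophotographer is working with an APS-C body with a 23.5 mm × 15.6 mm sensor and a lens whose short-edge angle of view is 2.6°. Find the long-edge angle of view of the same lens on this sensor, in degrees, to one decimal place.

3.9°

From the short-edge AOV: f = 15.6 / (2·tan(1.3°)) = 15.6 / 0.04539 ≈ 343.7157 mm.
Long-edge AOV = 2·arctan(23.5 / (2 × 343.7157)) = 2·arctan(0.03419) ≈ 3.9158°.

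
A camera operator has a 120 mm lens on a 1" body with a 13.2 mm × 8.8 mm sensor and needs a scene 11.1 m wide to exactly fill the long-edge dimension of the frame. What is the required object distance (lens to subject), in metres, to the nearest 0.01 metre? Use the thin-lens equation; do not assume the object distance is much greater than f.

W: 11.1 m = 11100 mm.
Magnification m = w/W = dᵢ/dₒ; combined with 1/f = 1/dₒ + 1/dᵢ this gives dₒ = f·(1 + W/w).
dₒ = 120 mm × (1 + 11100/13.2) = 120 × 841.9091 ≈ 101029.091 mm = 101.029 m.

101.03 m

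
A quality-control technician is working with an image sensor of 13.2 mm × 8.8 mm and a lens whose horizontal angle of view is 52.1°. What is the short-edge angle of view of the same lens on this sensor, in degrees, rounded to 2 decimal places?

From the horizontal AOV: f = 13.2 / (2·tan(26.05°)) = 13.2 / 0.97763 ≈ 13.5021 mm.
Short-edge AOV = 2·arctan(8.8 / (2 × 13.5021)) = 2·arctan(0.32588) ≈ 36.0990°.

36.10°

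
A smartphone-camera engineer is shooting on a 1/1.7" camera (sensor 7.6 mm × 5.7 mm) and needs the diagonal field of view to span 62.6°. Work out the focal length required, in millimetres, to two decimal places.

Sensor diagonal = √(7.6² + 5.7²) = √90.2500 ≈ 9.5000 mm.
From α = 2·arctan(d/2f) we get f = d / (2·tan(α/2)).
With d = 9.5000 mm and α/2 = 31.3°, tan(α/2) ≈ 0.60801, so f ≈ 9.5000 / 1.21602 ≈ 7.8124 mm.

7.81 mm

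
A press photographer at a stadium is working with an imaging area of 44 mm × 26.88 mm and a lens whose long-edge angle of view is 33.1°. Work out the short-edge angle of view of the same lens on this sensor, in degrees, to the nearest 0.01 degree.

From the long-edge AOV: f = 44 / (2·tan(16.55°)) = 44 / 0.59433 ≈ 74.0334 mm.
Short-edge AOV = 2·arctan(26.88 / (2 × 74.0334)) = 2·arctan(0.18154) ≈ 20.5788°.

20.58°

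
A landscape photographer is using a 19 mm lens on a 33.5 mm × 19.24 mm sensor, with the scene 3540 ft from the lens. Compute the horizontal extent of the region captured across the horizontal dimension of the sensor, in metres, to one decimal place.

dₒ: 3540 ft × 304.8 mm/ft = 1078991.97 mm.
Similar triangles through the lens centre give W/dₒ = w/dᵢ; with 1/f = 1/dₒ + 1/dᵢ this gives W = w·(dₒ − f)/f.
W = 33.5 mm × (1.07899e+06 − 19) / 19 = 33.5 × 56788.0508 ≈ 1902399.702 mm = 1902.4 m.

1902.4 m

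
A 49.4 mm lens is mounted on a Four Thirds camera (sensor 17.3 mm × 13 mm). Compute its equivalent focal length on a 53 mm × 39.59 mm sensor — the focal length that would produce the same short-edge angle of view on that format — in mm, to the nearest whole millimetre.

Equal angle of view means equal height/f ratio, so f₂ = f₁ · (height₂/height₁) = 49.4 × 39.59/13.
f₂ = 49.4 × 3.04538 ≈ 150.442 mm.

150 mm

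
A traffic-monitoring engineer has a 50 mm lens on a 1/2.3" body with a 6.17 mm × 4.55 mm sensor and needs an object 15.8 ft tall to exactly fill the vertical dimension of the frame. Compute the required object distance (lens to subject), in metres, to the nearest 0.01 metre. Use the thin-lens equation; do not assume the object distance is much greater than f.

W: 15.8 ft × 304.8 mm/ft = 4815.84 mm.
Magnification m = h/W = dᵢ/dₒ; combined with 1/f = 1/dₒ + 1/dᵢ this gives dₒ = f·(1 + W/h).
dₒ = 50 mm × (1 + 4815.84/4.55) = 50 × 1059.4263 ≈ 52971.317 mm = 52.9713 m.

52.97 m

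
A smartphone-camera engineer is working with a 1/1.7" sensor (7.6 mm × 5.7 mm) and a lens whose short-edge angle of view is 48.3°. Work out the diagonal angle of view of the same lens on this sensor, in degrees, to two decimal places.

73.54°

From the short-edge AOV: f = 5.7 / (2·tan(24.15°)) = 5.7 / 0.89674 ≈ 6.3564 mm.
Sensor diagonal = √(7.6² + 5.7²) = √90.2500 ≈ 9.5000 mm.
Diagonal AOV = 2·arctan(9.5000 / (2 × 6.3564)) = 2·arctan(0.74728) ≈ 73.5402°.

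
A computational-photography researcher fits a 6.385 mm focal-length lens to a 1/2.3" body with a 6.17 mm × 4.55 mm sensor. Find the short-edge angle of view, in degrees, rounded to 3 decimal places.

Angle of view α = 2·arctan(h/2f) with h = 4.55 mm and f = 6.385 mm.
h/2f = 0.35630; arctan(0.35630) ≈ 19.6112°, so α ≈ 39.2224°.

39.222°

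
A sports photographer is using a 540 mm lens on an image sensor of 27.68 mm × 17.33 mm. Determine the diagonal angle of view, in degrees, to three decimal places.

3.464°

Sensor diagonal = √(27.68² + 17.33²) = √1066.5113 ≈ 32.6575 mm.
Angle of view α = 2·arctan(d/2f) with d = 32.6575 mm and f = 540 mm.
d/2f = 0.03024; arctan(0.03024) ≈ 1.7320°, so α ≈ 3.4640°.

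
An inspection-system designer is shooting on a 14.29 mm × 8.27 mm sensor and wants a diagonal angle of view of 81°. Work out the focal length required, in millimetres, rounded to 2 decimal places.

9.67 mm

Sensor diagonal = √(14.29² + 8.27²) = √272.5970 ≈ 16.5105 mm.
From α = 2·arctan(d/2f) we get f = d / (2·tan(α/2)).
With d = 16.5105 mm and α/2 = 40.5°, tan(α/2) ≈ 0.85408, so f ≈ 16.5105 / 1.70816 ≈ 9.6657 mm.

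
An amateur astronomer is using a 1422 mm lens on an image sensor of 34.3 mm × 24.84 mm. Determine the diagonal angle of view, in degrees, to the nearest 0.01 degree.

Sensor diagonal = √(34.3² + 24.84²) = √1793.5156 ≈ 42.3499 mm.
Angle of view α = 2·arctan(d/2f) with d = 42.3499 mm and f = 1422 mm.
d/2f = 0.01489; arctan(0.01489) ≈ 0.8531°, so α ≈ 1.7063°.

1.71°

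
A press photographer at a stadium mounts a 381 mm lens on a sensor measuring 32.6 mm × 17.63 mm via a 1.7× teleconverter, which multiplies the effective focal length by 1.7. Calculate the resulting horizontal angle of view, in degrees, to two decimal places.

Effective focal length f = 381 × 1.7 = 647.7 mm.
α = 2·arctan(32.6 / (2 × 647.7)) = 2·arctan(0.02517) ≈ 2.8832°.

2.88°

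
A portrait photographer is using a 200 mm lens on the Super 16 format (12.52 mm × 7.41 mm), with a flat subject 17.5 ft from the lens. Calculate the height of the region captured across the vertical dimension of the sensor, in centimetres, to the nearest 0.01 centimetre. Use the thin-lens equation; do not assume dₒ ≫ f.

dₒ: 17.5 ft × 304.8 mm/ft = 5334.00 mm.
Similar triangles through the lens centre give W/dₒ = h/dᵢ; with 1/f = 1/dₒ + 1/dᵢ this gives W = h·(dₒ − f)/f.
W = 7.41 mm × (5334 − 200) / 200 = 7.41 × 25.6700 ≈ 190.215 mm = 19.0215 cm.

19.02 cm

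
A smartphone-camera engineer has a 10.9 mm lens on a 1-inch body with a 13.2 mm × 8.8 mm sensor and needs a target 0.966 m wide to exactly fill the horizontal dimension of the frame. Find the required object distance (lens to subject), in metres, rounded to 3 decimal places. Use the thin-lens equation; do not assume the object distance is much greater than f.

0.809 m

W: 0.966 m = 966 mm.
Magnification m = w/W = dᵢ/dₒ; combined with 1/f = 1/dₒ + 1/dᵢ this gives dₒ = f·(1 + W/w).
dₒ = 10.9 mm × (1 + 966/13.2) = 10.9 × 74.1818 ≈ 808.582 mm = 0.808582 m.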